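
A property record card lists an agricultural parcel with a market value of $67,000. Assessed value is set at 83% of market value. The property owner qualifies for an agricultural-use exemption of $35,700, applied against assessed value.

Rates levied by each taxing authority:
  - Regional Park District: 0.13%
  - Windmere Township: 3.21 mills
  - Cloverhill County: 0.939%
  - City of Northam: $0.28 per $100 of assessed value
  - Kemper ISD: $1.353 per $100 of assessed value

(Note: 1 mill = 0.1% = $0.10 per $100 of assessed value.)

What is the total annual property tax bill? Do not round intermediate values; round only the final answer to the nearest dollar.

Assessed value = $67,000 × 0.83 = $55,610
Taxable value = $55,610 − $35,700 = $19,910
Regional Park District: $19,910 × 0.0013 = $25.883
Windmere Township: $19,910 × 0.00321 = $63.9111
Cloverhill County: $19,910 × 0.00939 = $186.9549
City of Northam: $19,910 × 0.0028 = $55.748
Kemper ISD: $19,910 × 0.01353 = $269.3823
Total = $601.8793

$602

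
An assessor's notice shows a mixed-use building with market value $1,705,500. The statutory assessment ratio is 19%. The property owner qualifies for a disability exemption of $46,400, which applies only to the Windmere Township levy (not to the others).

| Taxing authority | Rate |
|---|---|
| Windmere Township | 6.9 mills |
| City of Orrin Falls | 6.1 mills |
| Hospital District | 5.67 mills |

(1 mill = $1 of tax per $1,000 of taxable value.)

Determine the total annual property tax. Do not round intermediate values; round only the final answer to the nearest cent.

$5,729.76

Assessed value = $1,705,500 × 0.19 = $324,045
Windmere Township: ($324,045 − $46,400) × 0.0069 = $277,645 × 0.0069 = $1,915.7505
City of Orrin Falls: $324,045 × 0.0061 = $1,976.6745
Hospital District: $324,045 × 0.00567 = $1,837.33515
Total = $5,729.76015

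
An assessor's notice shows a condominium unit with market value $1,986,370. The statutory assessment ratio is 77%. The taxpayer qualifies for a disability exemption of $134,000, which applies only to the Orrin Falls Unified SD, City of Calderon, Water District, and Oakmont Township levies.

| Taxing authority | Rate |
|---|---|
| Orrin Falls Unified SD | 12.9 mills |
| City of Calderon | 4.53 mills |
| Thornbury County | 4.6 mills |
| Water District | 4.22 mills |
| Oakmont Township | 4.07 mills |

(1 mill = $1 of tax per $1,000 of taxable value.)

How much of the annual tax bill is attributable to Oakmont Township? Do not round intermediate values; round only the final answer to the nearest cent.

Assessed value = $1,986,370 × 0.77 = $1,529,504.9
Oakmont Township taxable value = $1,529,504.9 − $134,000 = $1,395,504.9
Oakmont Township levy = $1,395,504.9 × 0.00407 = $5,679.704943

$5,679.70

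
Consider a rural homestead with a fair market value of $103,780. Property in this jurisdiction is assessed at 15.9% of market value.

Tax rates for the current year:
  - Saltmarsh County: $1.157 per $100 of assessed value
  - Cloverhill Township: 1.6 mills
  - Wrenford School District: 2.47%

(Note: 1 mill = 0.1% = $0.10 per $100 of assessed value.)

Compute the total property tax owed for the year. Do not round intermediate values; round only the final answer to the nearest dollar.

Assessed value = $103,780 × 0.159 = $16,501.02
Saltmarsh County: $16,501.02 × 0.01157 = $190.9168014
Cloverhill Township: $16,501.02 × 0.0016 = $26.401632
Wrenford School District: $16,501.02 × 0.0247 = $407.575194
Total = $624.8936274

$625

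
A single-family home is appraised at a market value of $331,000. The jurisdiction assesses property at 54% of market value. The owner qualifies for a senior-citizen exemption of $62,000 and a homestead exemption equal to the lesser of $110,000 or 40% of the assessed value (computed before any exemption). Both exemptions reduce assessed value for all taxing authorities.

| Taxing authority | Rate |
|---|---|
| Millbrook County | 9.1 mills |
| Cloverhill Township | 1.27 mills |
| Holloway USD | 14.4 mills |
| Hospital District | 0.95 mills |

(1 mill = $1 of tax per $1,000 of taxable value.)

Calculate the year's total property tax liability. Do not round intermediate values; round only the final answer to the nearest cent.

Assessed value = $331,000 × 0.54 = $178,740
Homestead exemption = min($110,000, 40% × $178,740) = min($110,000, $71,496) = $71,496 (percentage binds)
Taxable value = $178,740 − $62,000 − $71,496 = $45,244
Millbrook County: $45,244 × 0.0091 = $411.7204
Cloverhill Township: $45,244 × 0.00127 = $57.45988
Holloway USD: $45,244 × 0.0144 = $651.5136
Hospital District: $45,244 × 0.00095 = $42.9818
Total = $1,163.67568

$1,163.68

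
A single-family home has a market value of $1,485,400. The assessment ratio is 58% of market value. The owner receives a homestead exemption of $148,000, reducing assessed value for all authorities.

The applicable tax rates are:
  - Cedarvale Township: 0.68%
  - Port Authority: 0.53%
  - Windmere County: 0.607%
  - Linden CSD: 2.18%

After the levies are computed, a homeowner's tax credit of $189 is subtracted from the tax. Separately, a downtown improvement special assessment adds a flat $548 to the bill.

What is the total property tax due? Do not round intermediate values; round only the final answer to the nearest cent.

$28,878.87

Assessed value = $1,485,400 × 0.58 = $861,532
Taxable value = $861,532 − $148,000 = $713,532
Cedarvale Township: $713,532 × 0.0068 = $4,852.0176
Port Authority: $713,532 × 0.0053 = $3,781.7196
Windmere County: $713,532 × 0.00607 = $4,331.13924
Linden CSD: $713,532 × 0.0218 = $15,554.9976
Levies subtotal = $28,519.87404
After credit = $28,519.87404 − $189 = $28,330.87404
Total = $28,330.87404 + $548 = $28,878.87404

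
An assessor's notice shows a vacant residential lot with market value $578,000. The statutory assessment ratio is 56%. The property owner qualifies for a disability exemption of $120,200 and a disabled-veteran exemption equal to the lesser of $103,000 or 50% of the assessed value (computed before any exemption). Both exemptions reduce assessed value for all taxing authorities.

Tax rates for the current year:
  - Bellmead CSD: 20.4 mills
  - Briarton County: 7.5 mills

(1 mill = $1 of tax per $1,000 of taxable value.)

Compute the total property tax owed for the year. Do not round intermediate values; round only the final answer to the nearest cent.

$2,803.39

Assessed value = $578,000 × 0.56 = $323,680
Disabled-veteran exemption = min($103,000, 50% × $323,680) = min($103,000, $161,840) = $103,000 (dollar cap binds)
Taxable value = $323,680 − $120,200 − $103,000 = $100,480
Bellmead CSD: $100,480 × 0.0204 = $2,049.792
Briarton County: $100,480 × 0.0075 = $753.6
Total = $2,803.392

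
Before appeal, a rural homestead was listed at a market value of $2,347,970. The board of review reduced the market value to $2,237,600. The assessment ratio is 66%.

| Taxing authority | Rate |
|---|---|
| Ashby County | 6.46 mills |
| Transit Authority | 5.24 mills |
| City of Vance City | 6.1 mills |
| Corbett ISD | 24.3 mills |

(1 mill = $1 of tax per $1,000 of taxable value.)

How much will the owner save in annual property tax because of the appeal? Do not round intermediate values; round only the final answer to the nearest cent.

Old assessed value = $2,347,970 × 0.66 = $1,549,660.2
New assessed value = $2,237,600 × 0.66 = $1,476,816
Combined rate = 0.00646 + 0.00524 + 0.0061 + 0.0243 = 0.0421
Old tax = $1,549,660.2 × 0.0421 = $65,240.69442
New tax = $1,476,816 × 0.0421 = $62,173.9536
Reduction = $65,240.69442 − $62,173.9536 = $3,066.74082

$3,066.74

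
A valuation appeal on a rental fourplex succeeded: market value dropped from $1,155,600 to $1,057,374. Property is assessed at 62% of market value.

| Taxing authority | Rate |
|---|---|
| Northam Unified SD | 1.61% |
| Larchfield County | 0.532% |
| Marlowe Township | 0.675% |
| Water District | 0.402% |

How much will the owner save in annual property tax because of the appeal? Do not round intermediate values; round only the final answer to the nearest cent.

Old assessed value = $1,155,600 × 0.62 = $716,472
New assessed value = $1,057,374 × 0.62 = $655,571.88
Combined rate = 0.0161 + 0.00532 + 0.00675 + 0.00402 = 0.03219
Old tax = $716,472 × 0.03219 = $23,063.23368
New tax = $655,571.88 × 0.03219 = $21,102.8588172
Reduction = $23,063.23368 − $21,102.8588172 = $1,960.3748628

$1,960.37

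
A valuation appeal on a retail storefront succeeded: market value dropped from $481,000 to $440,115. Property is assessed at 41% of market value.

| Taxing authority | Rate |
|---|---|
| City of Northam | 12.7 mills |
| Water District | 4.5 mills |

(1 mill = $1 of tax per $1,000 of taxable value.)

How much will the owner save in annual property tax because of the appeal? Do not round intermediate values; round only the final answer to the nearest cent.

Old assessed value = $481,000 × 0.41 = $197,210
New assessed value = $440,115 × 0.41 = $180,447.15
Combined rate = 0.0127 + 0.0045 = 0.0172
Old tax = $197,210 × 0.0172 = $3,392.012
New tax = $180,447.15 × 0.0172 = $3,103.69098
Reduction = $3,392.012 − $3,103.69098 = $288.32102

$288.32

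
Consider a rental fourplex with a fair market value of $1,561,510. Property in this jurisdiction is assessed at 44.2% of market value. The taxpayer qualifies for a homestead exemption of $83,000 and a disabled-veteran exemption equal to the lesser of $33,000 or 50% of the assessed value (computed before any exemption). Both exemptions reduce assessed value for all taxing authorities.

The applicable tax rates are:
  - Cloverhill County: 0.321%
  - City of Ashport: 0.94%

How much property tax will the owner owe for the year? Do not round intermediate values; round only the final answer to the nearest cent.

$7,240.50

Assessed value = $1,561,510 × 0.442 = $690,187.42
Disabled-veteran exemption = min($33,000, 50% × $690,187.42) = min($33,000, $345,093.71) = $33,000 (dollar cap binds)
Taxable value = $690,187.42 − $83,000 − $33,000 = $574,187.42
Cloverhill County: $574,187.42 × 0.00321 = $1,843.1416182
City of Ashport: $574,187.42 × 0.0094 = $5,397.361748
Total = $7,240.5033662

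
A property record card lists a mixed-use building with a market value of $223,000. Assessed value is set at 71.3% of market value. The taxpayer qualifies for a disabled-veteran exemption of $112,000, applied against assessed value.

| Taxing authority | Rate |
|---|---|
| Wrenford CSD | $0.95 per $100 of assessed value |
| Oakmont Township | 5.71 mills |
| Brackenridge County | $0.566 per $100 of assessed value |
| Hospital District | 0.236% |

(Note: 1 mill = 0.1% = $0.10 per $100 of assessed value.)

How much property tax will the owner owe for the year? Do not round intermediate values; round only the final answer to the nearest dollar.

Assessed value = $223,000 × 0.713 = $158,999
Taxable value = $158,999 − $112,000 = $46,999
Wrenford CSD: $46,999 × 0.0095 = $446.4905
Oakmont Township: $46,999 × 0.00571 = $268.36429
Brackenridge County: $46,999 × 0.00566 = $266.01434
Hospital District: $46,999 × 0.00236 = $110.91764
Total = $1,091.78677

$1,092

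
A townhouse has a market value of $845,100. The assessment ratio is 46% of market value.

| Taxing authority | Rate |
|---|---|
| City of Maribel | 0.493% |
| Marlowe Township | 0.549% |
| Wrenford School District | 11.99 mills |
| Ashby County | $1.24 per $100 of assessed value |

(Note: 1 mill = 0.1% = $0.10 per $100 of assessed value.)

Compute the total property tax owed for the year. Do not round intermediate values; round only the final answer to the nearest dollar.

Assessed value = $845,100 × 0.46 = $388,746
City of Maribel: $388,746 × 0.00493 = $1,916.51778
Marlowe Township: $388,746 × 0.00549 = $2,134.21554
Wrenford School District: $388,746 × 0.01199 = $4,661.06454
Ashby County: $388,746 × 0.0124 = $4,820.4504
Total = $13,532.24826

$13,532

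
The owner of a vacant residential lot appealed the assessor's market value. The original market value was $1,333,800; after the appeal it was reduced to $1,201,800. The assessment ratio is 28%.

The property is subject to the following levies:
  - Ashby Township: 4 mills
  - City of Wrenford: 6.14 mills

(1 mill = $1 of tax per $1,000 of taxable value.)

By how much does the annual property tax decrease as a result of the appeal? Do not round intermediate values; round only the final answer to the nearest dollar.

$375

Old assessed value = $1,333,800 × 0.28 = $373,464
New assessed value = $1,201,800 × 0.28 = $336,504
Combined rate = 0.004 + 0.00614 = 0.01014
Old tax = $373,464 × 0.01014 = $3,786.92496
New tax = $336,504 × 0.01014 = $3,412.15056
Reduction = $3,786.92496 − $3,412.15056 = $374.7744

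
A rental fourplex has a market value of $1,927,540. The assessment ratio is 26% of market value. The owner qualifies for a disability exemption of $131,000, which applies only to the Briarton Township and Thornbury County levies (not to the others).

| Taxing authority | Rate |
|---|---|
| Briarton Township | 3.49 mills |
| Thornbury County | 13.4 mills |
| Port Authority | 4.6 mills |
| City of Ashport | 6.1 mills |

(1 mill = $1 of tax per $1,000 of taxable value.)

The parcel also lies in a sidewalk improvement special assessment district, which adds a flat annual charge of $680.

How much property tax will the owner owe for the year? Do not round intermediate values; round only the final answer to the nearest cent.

$12,294.43

Assessed value = $1,927,540 × 0.26 = $501,160.4
Briarton Township: ($501,160.4 − $131,000) × 0.00349 = $370,160.4 × 0.00349 = $1,291.859796
Thornbury County: ($501,160.4 − $131,000) × 0.0134 = $370,160.4 × 0.0134 = $4,960.14936
Port Authority: $501,160.4 × 0.0046 = $2,305.33784
City of Ashport: $501,160.4 × 0.0061 = $3,057.07844
Levies subtotal = $11,614.425436
Total = $11,614.425436 + $680 = $12,294.425436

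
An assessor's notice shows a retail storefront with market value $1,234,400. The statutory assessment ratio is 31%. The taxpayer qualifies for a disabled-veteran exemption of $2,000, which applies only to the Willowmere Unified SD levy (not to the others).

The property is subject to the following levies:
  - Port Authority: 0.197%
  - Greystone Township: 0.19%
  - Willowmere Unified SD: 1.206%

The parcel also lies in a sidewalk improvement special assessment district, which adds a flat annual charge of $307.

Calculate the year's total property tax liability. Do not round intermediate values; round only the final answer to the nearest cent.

$6,378.72

Assessed value = $1,234,400 × 0.31 = $382,664
Port Authority: $382,664 × 0.00197 = $753.84808
Greystone Township: $382,664 × 0.0019 = $727.0616
Willowmere Unified SD: ($382,664 − $2,000) × 0.01206 = $380,664 × 0.01206 = $4,590.80784
Levies subtotal = $6,071.71752
Total = $6,071.71752 + $307 = $6,378.71752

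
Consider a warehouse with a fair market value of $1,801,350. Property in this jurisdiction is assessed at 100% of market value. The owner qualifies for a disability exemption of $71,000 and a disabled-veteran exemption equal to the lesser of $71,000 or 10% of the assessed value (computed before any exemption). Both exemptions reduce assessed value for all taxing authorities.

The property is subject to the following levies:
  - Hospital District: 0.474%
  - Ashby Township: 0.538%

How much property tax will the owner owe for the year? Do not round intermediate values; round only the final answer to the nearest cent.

$16,792.62

Assessed value = $1,801,350 × 1 = $1,801,350
Disabled-veteran exemption = min($71,000, 10% × $1,801,350) = min($71,000, $180,135) = $71,000 (dollar cap binds)
Taxable value = $1,801,350 − $71,000 − $71,000 = $1,659,350
Hospital District: $1,659,350 × 0.00474 = $7,865.319
Ashby Township: $1,659,350 × 0.00538 = $8,927.303
Total = $16,792.622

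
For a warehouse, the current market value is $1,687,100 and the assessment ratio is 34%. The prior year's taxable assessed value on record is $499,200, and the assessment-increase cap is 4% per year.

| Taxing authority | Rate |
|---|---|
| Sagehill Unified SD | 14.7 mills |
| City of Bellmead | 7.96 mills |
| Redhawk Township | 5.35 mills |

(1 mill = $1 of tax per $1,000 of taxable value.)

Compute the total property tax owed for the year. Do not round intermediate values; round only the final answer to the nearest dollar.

Uncapped assessed value = $1,687,100 × 0.34 = $573,614
Cap limit = $499,200 × 1.04 = $519,168
Taxable assessed value = min($573,614, $519,168) = $519,168 (cap binds)
Sagehill Unified SD: $519,168 × 0.0147 = $7,631.7696
City of Bellmead: $519,168 × 0.00796 = $4,132.57728
Redhawk Township: $519,168 × 0.00535 = $2,777.5488
Total = $14,541.89568

$14,542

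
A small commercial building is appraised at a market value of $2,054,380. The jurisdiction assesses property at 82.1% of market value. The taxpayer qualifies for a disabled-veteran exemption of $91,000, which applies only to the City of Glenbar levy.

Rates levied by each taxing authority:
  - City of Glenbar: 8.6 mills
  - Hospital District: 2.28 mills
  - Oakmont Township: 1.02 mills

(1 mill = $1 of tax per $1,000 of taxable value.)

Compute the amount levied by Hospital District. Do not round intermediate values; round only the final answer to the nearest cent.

Assessed value = $2,054,380 × 0.821 = $1,686,645.98
Hospital District taxable value = $1,686,645.98 (exemption does not apply)
Hospital District levy = $1,686,645.98 × 0.00228 = $3,845.5528344

$3,845.55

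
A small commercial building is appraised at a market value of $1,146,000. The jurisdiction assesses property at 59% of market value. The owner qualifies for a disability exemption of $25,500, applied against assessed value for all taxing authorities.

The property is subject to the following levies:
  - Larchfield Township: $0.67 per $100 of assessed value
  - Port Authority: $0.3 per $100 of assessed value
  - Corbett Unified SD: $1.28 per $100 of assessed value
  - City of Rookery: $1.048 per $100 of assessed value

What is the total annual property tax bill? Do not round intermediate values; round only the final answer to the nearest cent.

Assessed value = $1,146,000 × 0.59 = $676,140
Taxable value = $676,140 − $25,500 = $650,640
Larchfield Township: $650,640 × 0.0067 = $4,359.288
Port Authority: $650,640 × 0.003 = $1,951.92
Corbett Unified SD: $650,640 × 0.0128 = $8,328.192
City of Rookery: $650,640 × 0.01048 = $6,818.7072
Total = $4,359.288 + $1,951.92 + $8,328.192 + $6,818.7072 = $21,458.1072

$21,458.11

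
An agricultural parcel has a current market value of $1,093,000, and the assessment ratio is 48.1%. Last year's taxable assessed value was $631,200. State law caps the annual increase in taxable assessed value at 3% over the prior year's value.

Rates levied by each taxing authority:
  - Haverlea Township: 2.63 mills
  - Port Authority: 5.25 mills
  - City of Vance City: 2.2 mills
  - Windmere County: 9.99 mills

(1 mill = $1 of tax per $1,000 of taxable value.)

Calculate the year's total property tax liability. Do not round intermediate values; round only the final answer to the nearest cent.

$10,551.46

Uncapped assessed value = $1,093,000 × 0.481 = $525,733
Cap limit = $631,200 × 1.03 = $650,136
Taxable assessed value = min($525,733, $650,136) = $525,733 (cap does not bind)
Haverlea Township: $525,733 × 0.00263 = $1,382.67779
Port Authority: $525,733 × 0.00525 = $2,760.09825
City of Vance City: $525,733 × 0.0022 = $1,156.6126
Windmere County: $525,733 × 0.00999 = $5,252.07267
Total = $10,551.46131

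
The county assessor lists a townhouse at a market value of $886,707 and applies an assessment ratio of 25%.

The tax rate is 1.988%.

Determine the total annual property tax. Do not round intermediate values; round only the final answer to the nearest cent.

$4,406.93

Assessed value = $886,707 × 0.25 = $221,676.75
Tax = $221,676.75 × 0.01988 = $4,406.93379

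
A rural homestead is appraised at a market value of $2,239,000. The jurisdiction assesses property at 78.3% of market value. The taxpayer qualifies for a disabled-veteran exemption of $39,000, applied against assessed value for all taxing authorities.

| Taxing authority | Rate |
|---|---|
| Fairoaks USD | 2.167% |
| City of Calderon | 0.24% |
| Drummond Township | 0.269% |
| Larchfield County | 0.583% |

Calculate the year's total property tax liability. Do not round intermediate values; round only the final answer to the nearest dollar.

Assessed value = $2,239,000 × 0.783 = $1,753,137
Taxable value = $1,753,137 − $39,000 = $1,714,137
Fairoaks USD: $1,714,137 × 0.02167 = $37,145.34879
City of Calderon: $1,714,137 × 0.0024 = $4,113.9288
Drummond Township: $1,714,137 × 0.00269 = $4,611.02853
Larchfield County: $1,714,137 × 0.00583 = $9,993.41871
Total = $37,145.34879 + $4,113.9288 + $4,611.02853 + $9,993.41871 = $55,863.72483

$55,864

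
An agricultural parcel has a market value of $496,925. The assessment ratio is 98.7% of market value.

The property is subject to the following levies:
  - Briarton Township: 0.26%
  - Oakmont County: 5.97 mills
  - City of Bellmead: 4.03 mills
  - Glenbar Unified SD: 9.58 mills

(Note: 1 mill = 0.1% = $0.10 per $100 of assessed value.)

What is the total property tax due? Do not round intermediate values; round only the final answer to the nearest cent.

Assessed value = $496,925 × 0.987 = $490,464.975
Briarton Township: $490,464.975 × 0.0026 = $1,275.208935
Oakmont County: $490,464.975 × 0.00597 = $2,928.07590075
City of Bellmead: $490,464.975 × 0.00403 = $1,976.57384925
Glenbar Unified SD: $490,464.975 × 0.00958 = $4,698.6544605
Total = $10,878.5131455

$10,878.51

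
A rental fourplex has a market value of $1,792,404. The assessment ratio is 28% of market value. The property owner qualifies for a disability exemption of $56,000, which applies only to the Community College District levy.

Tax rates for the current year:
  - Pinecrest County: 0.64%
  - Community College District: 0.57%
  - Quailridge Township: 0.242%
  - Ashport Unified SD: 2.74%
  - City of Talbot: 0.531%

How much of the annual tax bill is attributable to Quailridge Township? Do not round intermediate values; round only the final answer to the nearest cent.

Assessed value = $1,792,404 × 0.28 = $501,873.12
Quailridge Township taxable value = $501,873.12 (exemption does not apply)
Quailridge Township levy = $501,873.12 × 0.00242 = $1,214.5329504

$1,214.53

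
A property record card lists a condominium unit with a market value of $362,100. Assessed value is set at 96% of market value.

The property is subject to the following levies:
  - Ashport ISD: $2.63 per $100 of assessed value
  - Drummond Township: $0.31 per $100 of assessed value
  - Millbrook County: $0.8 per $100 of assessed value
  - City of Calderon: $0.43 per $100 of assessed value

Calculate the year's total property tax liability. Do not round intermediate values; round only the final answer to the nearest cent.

Assessed value = $362,100 × 0.96 = $347,616
Ashport ISD: $347,616 × 0.0263 = $9,142.3008
Drummond Township: $347,616 × 0.0031 = $1,077.6096
Millbrook County: $347,616 × 0.008 = $2,780.928
City of Calderon: $347,616 × 0.0043 = $1,494.7488
Total = $9,142.3008 + $1,077.6096 + $2,780.928 + $1,494.7488 = $14,495.5872

$14,495.59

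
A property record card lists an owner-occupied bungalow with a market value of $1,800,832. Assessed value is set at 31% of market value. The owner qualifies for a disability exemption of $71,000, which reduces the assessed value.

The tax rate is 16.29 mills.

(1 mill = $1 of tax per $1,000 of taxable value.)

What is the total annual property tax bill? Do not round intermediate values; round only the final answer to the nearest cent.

$7,937.43

Assessed value = $1,800,832 × 0.31 = $558,257.92
Taxable value = $558,257.92 − $71,000 = $487,257.92
Tax = $487,257.92 × 0.01629 = $7,937.4315168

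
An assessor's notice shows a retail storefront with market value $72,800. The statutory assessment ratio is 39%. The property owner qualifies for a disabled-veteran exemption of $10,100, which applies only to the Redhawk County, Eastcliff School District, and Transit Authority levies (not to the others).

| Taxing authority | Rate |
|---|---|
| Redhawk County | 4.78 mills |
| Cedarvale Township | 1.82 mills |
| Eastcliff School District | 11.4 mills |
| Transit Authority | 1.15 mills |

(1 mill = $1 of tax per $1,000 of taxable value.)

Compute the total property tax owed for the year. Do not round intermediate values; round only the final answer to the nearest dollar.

Assessed value = $72,800 × 0.39 = $28,392
Redhawk County: ($28,392 − $10,100) × 0.00478 = $18,292 × 0.00478 = $87.43576
Cedarvale Township: $28,392 × 0.00182 = $51.67344
Eastcliff School District: ($28,392 − $10,100) × 0.0114 = $18,292 × 0.0114 = $208.5288
Transit Authority: ($28,392 − $10,100) × 0.00115 = $18,292 × 0.00115 = $21.0358
Total = $368.6738

$369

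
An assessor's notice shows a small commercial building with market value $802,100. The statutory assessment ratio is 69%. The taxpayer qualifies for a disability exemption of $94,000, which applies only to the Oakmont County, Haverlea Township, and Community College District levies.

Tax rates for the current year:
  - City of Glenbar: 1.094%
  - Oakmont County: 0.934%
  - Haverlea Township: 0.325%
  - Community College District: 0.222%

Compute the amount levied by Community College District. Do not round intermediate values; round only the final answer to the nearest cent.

$1,019.98

Assessed value = $802,100 × 0.69 = $553,449
Community College District taxable value = $553,449 − $94,000 = $459,449
Community College District levy = $459,449 × 0.00222 = $1,019.97678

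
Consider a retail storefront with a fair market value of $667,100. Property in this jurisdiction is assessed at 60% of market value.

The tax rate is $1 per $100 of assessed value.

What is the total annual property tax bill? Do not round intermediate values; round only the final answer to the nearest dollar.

Assessed value = $667,100 × 0.6 = $400,260
Tax = $400,260 × 0.01 = $4,002.6

$4,003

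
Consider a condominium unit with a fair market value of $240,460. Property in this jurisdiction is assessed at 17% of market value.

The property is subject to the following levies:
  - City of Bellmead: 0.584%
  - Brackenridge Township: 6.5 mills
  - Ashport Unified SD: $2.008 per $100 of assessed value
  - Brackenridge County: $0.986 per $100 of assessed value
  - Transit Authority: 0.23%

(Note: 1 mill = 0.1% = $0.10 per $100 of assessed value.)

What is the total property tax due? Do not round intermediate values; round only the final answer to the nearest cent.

$1,822.35

Assessed value = $240,460 × 0.17 = $40,878.2
City of Bellmead: $40,878.2 × 0.00584 = $238.728688
Brackenridge Township: $40,878.2 × 0.0065 = $265.7083
Ashport Unified SD: $40,878.2 × 0.02008 = $820.834256
Brackenridge County: $40,878.2 × 0.00986 = $403.059052
Transit Authority: $40,878.2 × 0.0023 = $94.01986
Total = $1,822.350156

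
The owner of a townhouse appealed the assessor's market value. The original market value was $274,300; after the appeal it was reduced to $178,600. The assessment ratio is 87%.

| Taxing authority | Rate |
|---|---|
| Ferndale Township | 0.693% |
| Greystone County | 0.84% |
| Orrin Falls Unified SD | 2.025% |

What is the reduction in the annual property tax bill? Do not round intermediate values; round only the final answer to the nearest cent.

Old assessed value = $274,300 × 0.87 = $238,641
New assessed value = $178,600 × 0.87 = $155,382
Combined rate = 0.00693 + 0.0084 + 0.02025 = 0.03558
Old tax = $238,641 × 0.03558 = $8,490.84678
New tax = $155,382 × 0.03558 = $5,528.49156
Reduction = $8,490.84678 − $5,528.49156 = $2,962.35522

$2,962.36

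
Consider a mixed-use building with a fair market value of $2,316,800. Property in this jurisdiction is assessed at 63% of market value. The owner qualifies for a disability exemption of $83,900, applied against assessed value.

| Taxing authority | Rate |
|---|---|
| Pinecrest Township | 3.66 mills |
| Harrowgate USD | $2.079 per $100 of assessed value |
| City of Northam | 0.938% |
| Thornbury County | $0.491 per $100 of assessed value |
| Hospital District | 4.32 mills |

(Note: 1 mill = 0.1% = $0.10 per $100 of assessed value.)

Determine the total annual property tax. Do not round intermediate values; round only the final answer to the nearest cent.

$59,236.95

Assessed value = $2,316,800 × 0.63 = $1,459,584
Taxable value = $1,459,584 − $83,900 = $1,375,684
Pinecrest Township: $1,375,684 × 0.00366 = $5,035.00344
Harrowgate USD: $1,375,684 × 0.02079 = $28,600.47036
City of Northam: $1,375,684 × 0.00938 = $12,903.91592
Thornbury County: $1,375,684 × 0.00491 = $6,754.60844
Hospital District: $1,375,684 × 0.00432 = $5,942.95488
Total = $59,236.95304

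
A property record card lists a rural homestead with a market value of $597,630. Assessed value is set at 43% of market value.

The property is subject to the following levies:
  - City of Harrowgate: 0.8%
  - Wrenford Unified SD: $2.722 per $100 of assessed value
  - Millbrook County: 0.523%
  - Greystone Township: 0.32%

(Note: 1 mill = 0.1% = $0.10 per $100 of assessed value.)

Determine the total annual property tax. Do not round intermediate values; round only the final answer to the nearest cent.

$11,217.22

Assessed value = $597,630 × 0.43 = $256,980.9
City of Harrowgate: $256,980.9 × 0.008 = $2,055.8472
Wrenford Unified SD: $256,980.9 × 0.02722 = $6,995.020098
Millbrook County: $256,980.9 × 0.00523 = $1,344.010107
Greystone Township: $256,980.9 × 0.0032 = $822.33888
Total = $11,217.216285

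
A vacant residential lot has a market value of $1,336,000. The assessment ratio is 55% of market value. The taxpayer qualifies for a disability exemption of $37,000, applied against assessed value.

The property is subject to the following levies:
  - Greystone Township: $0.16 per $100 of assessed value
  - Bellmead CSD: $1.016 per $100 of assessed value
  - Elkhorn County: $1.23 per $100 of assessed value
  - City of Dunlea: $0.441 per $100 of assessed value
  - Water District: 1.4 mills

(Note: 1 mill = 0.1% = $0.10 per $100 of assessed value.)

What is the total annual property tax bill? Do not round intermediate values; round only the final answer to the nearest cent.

$20,843.29

Assessed value = $1,336,000 × 0.55 = $734,800
Taxable value = $734,800 − $37,000 = $697,800
Greystone Township: $697,800 × 0.0016 = $1,116.48
Bellmead CSD: $697,800 × 0.01016 = $7,089.648
Elkhorn County: $697,800 × 0.0123 = $8,582.94
City of Dunlea: $697,800 × 0.00441 = $3,077.298
Water District: $697,800 × 0.0014 = $976.92
Total = $20,843.286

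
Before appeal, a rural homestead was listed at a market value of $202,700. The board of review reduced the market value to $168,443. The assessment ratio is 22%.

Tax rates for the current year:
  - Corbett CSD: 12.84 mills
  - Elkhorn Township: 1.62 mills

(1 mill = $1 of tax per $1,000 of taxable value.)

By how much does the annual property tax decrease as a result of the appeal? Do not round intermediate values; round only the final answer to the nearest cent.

$108.98

Old assessed value = $202,700 × 0.22 = $44,594
New assessed value = $168,443 × 0.22 = $37,057.46
Combined rate = 0.01284 + 0.00162 = 0.01446
Old tax = $44,594 × 0.01446 = $644.82924
New tax = $37,057.46 × 0.01446 = $535.8508716
Reduction = $644.82924 − $535.8508716 = $108.9783684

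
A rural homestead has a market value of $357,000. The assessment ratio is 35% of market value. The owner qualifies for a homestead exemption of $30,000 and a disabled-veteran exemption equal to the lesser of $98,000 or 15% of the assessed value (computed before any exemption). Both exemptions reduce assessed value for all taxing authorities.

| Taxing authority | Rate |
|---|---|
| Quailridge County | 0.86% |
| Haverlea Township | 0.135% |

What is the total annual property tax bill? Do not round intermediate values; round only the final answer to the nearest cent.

$758.26

Assessed value = $357,000 × 0.35 = $124,950
Disabled-veteran exemption = min($98,000, 15% × $124,950) = min($98,000, $18,742.5) = $18,742.5 (percentage binds)
Taxable value = $124,950 − $30,000 − $18,742.5 = $76,207.5
Quailridge County: $76,207.5 × 0.0086 = $655.3845
Haverlea Township: $76,207.5 × 0.00135 = $102.880125
Total = $758.264625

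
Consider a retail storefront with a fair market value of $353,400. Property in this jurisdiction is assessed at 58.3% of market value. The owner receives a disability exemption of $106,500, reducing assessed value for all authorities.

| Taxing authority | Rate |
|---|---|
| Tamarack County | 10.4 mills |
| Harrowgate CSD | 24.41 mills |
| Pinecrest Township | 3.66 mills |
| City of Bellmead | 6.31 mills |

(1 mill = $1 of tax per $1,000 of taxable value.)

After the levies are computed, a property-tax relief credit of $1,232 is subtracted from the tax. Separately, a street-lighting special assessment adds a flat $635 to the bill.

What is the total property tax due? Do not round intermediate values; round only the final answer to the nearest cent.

$3,860.05

Assessed value = $353,400 × 0.583 = $206,032.2
Taxable value = $206,032.2 − $106,500 = $99,532.2
Tamarack County: $99,532.2 × 0.0104 = $1,035.13488
Harrowgate CSD: $99,532.2 × 0.02441 = $2,429.581002
Pinecrest Township: $99,532.2 × 0.00366 = $364.287852
City of Bellmead: $99,532.2 × 0.00631 = $628.048182
Levies subtotal = $4,457.051916
After credit = $4,457.051916 − $1,232 = $3,225.051916
Total = $3,225.051916 + $635 = $3,860.051916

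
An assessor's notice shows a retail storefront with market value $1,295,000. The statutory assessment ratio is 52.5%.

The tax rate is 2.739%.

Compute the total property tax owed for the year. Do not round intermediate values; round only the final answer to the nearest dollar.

Assessed value = $1,295,000 × 0.525 = $679,875
Tax = $679,875 × 0.02739 = $18,621.77625

$18,622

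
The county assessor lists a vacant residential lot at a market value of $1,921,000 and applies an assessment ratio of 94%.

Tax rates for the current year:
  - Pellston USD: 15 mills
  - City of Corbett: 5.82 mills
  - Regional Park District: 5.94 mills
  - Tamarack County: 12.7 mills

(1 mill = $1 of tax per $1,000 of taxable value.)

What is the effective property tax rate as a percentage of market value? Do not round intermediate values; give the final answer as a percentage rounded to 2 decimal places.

3.71%

Assessed value = $1,921,000 × 0.94 = $1,805,740
Pellston USD: $1,805,740 × 0.015 = $27,086.1
City of Corbett: $1,805,740 × 0.00582 = $10,509.4068
Regional Park District: $1,805,740 × 0.00594 = $10,726.0956
Tamarack County: $1,805,740 × 0.0127 = $22,932.898
Total tax = $71,254.5004
Effective rate = $71,254.5004 ÷ $1,921,000 = 3.71% of market value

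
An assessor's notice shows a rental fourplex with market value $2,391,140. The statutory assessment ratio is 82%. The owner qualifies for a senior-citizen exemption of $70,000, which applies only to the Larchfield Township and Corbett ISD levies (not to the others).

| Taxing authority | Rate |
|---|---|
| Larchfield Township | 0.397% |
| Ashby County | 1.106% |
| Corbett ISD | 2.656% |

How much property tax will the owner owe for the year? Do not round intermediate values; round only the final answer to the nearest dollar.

Assessed value = $2,391,140 × 0.82 = $1,960,734.8
Larchfield Township: ($1,960,734.8 − $70,000) × 0.00397 = $1,890,734.8 × 0.00397 = $7,506.217156
Ashby County: $1,960,734.8 × 0.01106 = $21,685.726888
Corbett ISD: ($1,960,734.8 − $70,000) × 0.02656 = $1,890,734.8 × 0.02656 = $50,217.916288
Total = $79,409.860332

$79,410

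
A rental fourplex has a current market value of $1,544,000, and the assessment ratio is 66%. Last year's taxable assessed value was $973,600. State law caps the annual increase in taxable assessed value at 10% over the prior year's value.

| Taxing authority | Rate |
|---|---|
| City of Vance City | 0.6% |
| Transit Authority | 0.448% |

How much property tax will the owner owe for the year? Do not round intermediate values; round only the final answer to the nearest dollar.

Uncapped assessed value = $1,544,000 × 0.66 = $1,019,040
Cap limit = $973,600 × 1.1 = $1,070,960
Taxable assessed value = min($1,019,040, $1,070,960) = $1,019,040 (cap does not bind)
City of Vance City: $1,019,040 × 0.006 = $6,114.24
Transit Authority: $1,019,040 × 0.00448 = $4,565.2992
Total = $10,679.5392

$10,680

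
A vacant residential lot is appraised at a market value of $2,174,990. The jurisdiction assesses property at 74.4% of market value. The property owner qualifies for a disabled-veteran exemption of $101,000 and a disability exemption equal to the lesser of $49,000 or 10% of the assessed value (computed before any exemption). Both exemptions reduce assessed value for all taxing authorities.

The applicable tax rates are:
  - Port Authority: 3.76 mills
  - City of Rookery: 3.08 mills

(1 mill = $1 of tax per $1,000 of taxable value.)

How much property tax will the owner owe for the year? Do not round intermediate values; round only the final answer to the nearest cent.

Assessed value = $2,174,990 × 0.744 = $1,618,192.56
Disability exemption = min($49,000, 10% × $1,618,192.56) = min($49,000, $161,819.256) = $49,000 (dollar cap binds)
Taxable value = $1,618,192.56 − $101,000 − $49,000 = $1,468,192.56
Port Authority: $1,468,192.56 × 0.00376 = $5,520.4040256
City of Rookery: $1,468,192.56 × 0.00308 = $4,522.0330848
Total = $10,042.4371104

$10,042.44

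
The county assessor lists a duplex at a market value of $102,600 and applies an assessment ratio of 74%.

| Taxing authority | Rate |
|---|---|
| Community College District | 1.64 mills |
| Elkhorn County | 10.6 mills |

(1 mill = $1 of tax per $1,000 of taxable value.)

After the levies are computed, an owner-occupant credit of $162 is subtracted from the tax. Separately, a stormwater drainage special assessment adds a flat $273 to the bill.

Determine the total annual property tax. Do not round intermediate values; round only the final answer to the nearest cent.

Assessed value = $102,600 × 0.74 = $75,924
Community College District: $75,924 × 0.00164 = $124.51536
Elkhorn County: $75,924 × 0.0106 = $804.7944
Levies subtotal = $929.30976
After credit = $929.30976 − $162 = $767.30976
Total = $767.30976 + $273 = $1,040.30976

$1,040.31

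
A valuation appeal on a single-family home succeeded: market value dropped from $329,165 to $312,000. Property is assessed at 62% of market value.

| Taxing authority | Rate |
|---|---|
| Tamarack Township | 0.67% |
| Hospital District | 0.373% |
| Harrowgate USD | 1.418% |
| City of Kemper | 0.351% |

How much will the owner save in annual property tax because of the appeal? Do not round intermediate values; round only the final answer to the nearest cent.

Old assessed value = $329,165 × 0.62 = $204,082.3
New assessed value = $312,000 × 0.62 = $193,440
Combined rate = 0.0067 + 0.00373 + 0.01418 + 0.00351 = 0.02812
Old tax = $204,082.3 × 0.02812 = $5,738.794276
New tax = $193,440 × 0.02812 = $5,439.5328
Reduction = $5,738.794276 − $5,439.5328 = $299.261476

$299.26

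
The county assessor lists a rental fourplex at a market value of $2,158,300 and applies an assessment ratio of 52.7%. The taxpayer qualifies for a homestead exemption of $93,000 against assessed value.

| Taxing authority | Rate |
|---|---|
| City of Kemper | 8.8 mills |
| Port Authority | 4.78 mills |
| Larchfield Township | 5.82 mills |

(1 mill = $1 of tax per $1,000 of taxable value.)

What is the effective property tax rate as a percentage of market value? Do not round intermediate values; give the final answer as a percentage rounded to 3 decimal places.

Assessed value = $2,158,300 × 0.527 = $1,137,424.1
Taxable value = $1,137,424.1 − $93,000 = $1,044,424.1
City of Kemper: $1,044,424.1 × 0.0088 = $9,190.93208
Port Authority: $1,044,424.1 × 0.00478 = $4,992.347198
Larchfield Township: $1,044,424.1 × 0.00582 = $6,078.548262
Total tax = $20,261.82754
Effective rate = $20,261.82754 ÷ $2,158,300 = 0.939% of market value

0.939%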